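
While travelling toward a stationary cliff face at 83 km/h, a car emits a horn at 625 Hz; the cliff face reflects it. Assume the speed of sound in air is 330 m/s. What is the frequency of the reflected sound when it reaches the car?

719 Hz

83 km/h = 23.06 m/s.
The cliff face receives the sound from a moving source: f₁ = f₀ · v/(v − v_e) = 625 × 330/306.94 ≈ 672 Hz.
On the return leg the car is a moving observer: f₂ = f₁ · (v + v_e)/v = 672 × 353.06/330 ≈ 719 Hz.
Equivalently f₂ = f₀ · (v + v_e)/(v − v_e).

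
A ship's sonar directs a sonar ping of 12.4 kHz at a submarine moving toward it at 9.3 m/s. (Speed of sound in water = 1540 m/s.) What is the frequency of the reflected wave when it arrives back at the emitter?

At the submarine (a moving observer), f₁ = f₀ · (v + u)/v = 12.4 × 1549.3/1540 ≈ 12.47 kHz.
The reflection then acts as a moving source: f₂ = f₁ · v/(v − u) ≈ 12.55 kHz.
Equivalently f₂ = f₀ · (v + u)/(v − u).

12.55 kHz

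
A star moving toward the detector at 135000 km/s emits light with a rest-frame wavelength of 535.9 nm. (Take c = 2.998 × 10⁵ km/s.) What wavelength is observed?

329.9 nm

β = v/c = 135000/299800 = 0.4503.
Relativistic Doppler for wavelength: λ' = λ₀ · √((1 − β)/(1 + β)).
λ' = 535.9 × √(0.5497/1.4503) = 535.9 × 0.61565 ≈ 329.9 nm.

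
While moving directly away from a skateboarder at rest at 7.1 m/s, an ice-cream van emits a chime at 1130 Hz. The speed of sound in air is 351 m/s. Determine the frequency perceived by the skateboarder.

1108 Hz

With the source moving away from a stationary observer, f' = f · v/(v + v_s).
f' = 1130 × 351/(351 + 7.1) = 1130 × 351/358.1 ≈ 1108 Hz.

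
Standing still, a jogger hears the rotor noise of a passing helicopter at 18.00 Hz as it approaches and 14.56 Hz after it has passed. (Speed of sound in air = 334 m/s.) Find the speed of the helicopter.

f₁/f₂ = (v + v_s)/(v − v_s), so v_s = v · (f₁ − f₂)/(f₁ + f₂).
v_s = 334 × (18.00 − 14.56)/(18.00 + 14.56) = 334 × 3.44/32.56 ≈ 35 m/s.

35 m/s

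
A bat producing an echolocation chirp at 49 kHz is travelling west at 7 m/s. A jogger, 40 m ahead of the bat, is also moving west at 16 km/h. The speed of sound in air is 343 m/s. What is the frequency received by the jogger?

49.4 kHz

16 km/h = 4.444 m/s.
The jogger is ahead, so the bat is moving toward it while the jogger is moving away from the bat.
Both move, so f' = f · (v − v_o)/(v − v_s).
f' = 49 × (343 − 4.444)/(343 − 7) = 49 × 338.56/336 ≈ 49.4 kHz.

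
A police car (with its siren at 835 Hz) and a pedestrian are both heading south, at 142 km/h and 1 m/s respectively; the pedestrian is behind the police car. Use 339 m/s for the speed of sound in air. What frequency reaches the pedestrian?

142 km/h = 39.44 m/s.
The pedestrian is behind, so the police car is moving away from it while the pedestrian is moving toward the police car.
With source receding and observer approaching, f' = f · (v + v_o)/(v + v_s).
f' = 835 × (339 + 1)/(339 + 39.44) = 835 × 340/378.44 ≈ 750 Hz.

750 Hz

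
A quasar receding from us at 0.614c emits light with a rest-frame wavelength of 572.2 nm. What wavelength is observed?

Relativistic Doppler for wavelength: λ' = λ₀ · √((1 + β)/(1 − β)).
λ' = 572.2 × √(1.6140/0.3860) = 572.2 × 2.04483 ≈ 1170.1 nm.

1170.1 nm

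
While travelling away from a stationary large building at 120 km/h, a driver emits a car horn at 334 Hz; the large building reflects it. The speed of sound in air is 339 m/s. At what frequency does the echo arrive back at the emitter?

274 Hz

120 km/h = 33.33 m/s.
The large building receives the sound from a moving source: f₁ = f₀ · v/(v + v_e) = 334 × 339/372.33 ≈ 304 Hz.
On the return leg the driver is a moving observer: f₂ = f₁ · (v − v_e)/v = 304 × 305.67/339 ≈ 274 Hz.
Equivalently f₂ = f₀ · (v − v_e)/(v + v_e).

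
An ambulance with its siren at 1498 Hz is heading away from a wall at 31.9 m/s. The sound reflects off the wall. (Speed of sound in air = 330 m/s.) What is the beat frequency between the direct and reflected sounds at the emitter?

The wall receives the sound from a moving source: f₁ = f₀ · v/(v + v_e) = 1498 × 330/361.9 ≈ 1366 Hz.
On the return leg the ambulance is a moving observer: f₂ = f₁ · (v − v_e)/v = 1366 × 298.1/330 ≈ 1234 Hz.
Equivalently f₂ = f₀ · (v − v_e)/(v + v_e).
Beat against the emitted tone: |f₂ − f₀| = 2v_e·f₀/(v + v_e) = 2 × 31.9 × 1498/361.9 ≈ 264 Hz.

264 Hz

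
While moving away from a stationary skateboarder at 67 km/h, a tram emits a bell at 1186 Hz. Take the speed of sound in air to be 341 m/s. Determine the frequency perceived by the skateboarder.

1125 Hz

67 km/h = 18.61 m/s.
With the source moving away from a stationary observer, f' = f · v/(v + v_s).
f' = 1186 × 341/(341 + 18.61) = 1186 × 341/359.6 ≈ 1125 Hz.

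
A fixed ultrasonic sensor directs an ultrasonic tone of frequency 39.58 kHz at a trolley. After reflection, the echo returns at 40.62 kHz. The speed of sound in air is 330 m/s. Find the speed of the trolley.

4.3 m/s

Double Doppler shift off a moving reflector: f₂ = f₀ · (v + u)/(v − u) (u > 0 toward emitter).
Rearranging, u = v · (f₂ − f₀)/(f₂ + f₀) = 330 × 1.04/80.20 ≈ 4.3 m/s.
So the trolley is moving at 4.3 m/s toward the emitter.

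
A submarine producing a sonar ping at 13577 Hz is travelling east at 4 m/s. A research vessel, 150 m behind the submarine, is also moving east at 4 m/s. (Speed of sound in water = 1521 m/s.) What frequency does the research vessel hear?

13577 Hz

The research vessel is behind, so the submarine is moving away from it while the research vessel is moving toward the submarine.
Both move, so f' = f · (v + v_o)/(v + v_s).
f' = 13577 × (1521 + 4)/(1521 + 4) = 13577 × 1525/1525 ≈ 13577 Hz.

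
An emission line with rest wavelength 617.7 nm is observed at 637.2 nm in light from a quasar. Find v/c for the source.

λ'/λ₀ = 1.0316 > 1 (redshift), so the source is receding.
λ'/λ₀ = √((1 + β)/(1 − β)) for a receding source ⇒ β = (r² − 1)/(r² + 1) with r = λ'/λ₀.
β = (1.0641 − 1)/(1.0641 + 1) ≈ 0.031.

0.031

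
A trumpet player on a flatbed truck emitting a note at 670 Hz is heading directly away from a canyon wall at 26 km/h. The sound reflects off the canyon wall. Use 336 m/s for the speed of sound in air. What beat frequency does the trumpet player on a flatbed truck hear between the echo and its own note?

28.2 Hz

26 km/h = 7.222 m/s.
The canyon wall receives the sound from a moving source: f₁ = f₀ · v/(v + v_e) = 670 × 336/343.22 ≈ 655.9 Hz.
On the return leg the trumpet player on a flatbed truck is a moving observer: f₂ = f₁ · (v − v_e)/v = 655.9 × 328.78/336 ≈ 641.8 Hz.
Beat against the emitted tone: |f₂ − f₀| = 2v_e·f₀/(v + v_e) = 2 × 7.222 × 670/343.22 ≈ 28.2 Hz.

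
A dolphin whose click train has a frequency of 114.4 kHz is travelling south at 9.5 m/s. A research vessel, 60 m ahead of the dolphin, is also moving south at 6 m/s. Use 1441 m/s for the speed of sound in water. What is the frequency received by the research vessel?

114.7 kHz

The research vessel is ahead, so the dolphin is moving toward it while the research vessel is moving away from the dolphin.
General Doppler shift: f' = f · (v − v_o)/(v − v_s).
f' = 114.4 × (1441 − 6)/(1441 − 9.5) = 114.4 × 1435/1431.5 ≈ 114.7 kHz.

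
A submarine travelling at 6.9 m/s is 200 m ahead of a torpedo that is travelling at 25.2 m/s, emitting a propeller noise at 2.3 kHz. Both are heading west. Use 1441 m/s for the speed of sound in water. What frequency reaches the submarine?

2.33 kHz

The submarine is ahead, so the torpedo is moving toward it while the submarine is moving away from the torpedo.
General Doppler shift: f' = f · (v − v_o)/(v − v_s).
f' = 2.3 × (1441 − 6.9)/(1441 − 25.2) = 2.3 × 1434.1/1415.8 ≈ 2.33 kHz.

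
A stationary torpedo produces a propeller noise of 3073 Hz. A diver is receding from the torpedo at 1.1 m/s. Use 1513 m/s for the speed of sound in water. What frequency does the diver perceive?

3071 Hz

Only the observer moves, away from the source, so f' = f · (v − v_o)/v.
f' = 3073 × (1513 − 1.1)/1513 = 3073 × 1511.9/1513 ≈ 3071 Hz.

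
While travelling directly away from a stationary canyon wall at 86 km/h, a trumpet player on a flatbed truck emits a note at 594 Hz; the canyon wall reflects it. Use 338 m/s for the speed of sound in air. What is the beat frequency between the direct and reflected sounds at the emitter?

78 Hz

86 km/h = 23.89 m/s.
The canyon wall receives the sound from a moving source: f₁ = f₀ · v/(v + v_e) = 594 × 338/361.89 ≈ 554.8 Hz.
On the return leg the trumpet player on a flatbed truck is a moving observer: f₂ = f₁ · (v − v_e)/v = 554.8 × 314.11/338 ≈ 515.6 Hz.
Beat against the emitted tone: |f₂ − f₀| = 2v_e·f₀/(v + v_e) = 2 × 23.89 × 594/361.89 ≈ 78 Hz.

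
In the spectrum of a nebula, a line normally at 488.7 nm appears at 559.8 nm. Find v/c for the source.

λ'/λ₀ = 1.1455 > 1 (redshift), so the source is receding.
λ'/λ₀ = √((1 + β)/(1 − β)) for a receding source ⇒ β = (r² − 1)/(r² + 1) with r = λ'/λ₀.
β = (1.3121 − 1)/(1.3121 + 1) ≈ 0.135.

0.135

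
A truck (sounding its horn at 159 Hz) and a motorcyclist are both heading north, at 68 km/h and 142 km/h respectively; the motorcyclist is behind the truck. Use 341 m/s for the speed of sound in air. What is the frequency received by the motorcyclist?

168 Hz

68 km/h = 18.89 m/s; 142 km/h = 39.44 m/s.
The motorcyclist is behind, so the truck is moving away from it while the motorcyclist is moving toward the truck.
With source receding and observer approaching, f' = f · (v + v_o)/(v + v_s).
f' = 159 × (341 + 39.44)/(341 + 18.89) = 159 × 380.44/359.89 ≈ 168 Hz.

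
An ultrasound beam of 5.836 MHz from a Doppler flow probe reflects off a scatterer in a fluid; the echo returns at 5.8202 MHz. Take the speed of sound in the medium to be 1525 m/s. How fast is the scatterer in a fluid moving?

2.07 m/s

Double Doppler shift off a moving reflector: f₂ = f₀ · (v + u)/(v − u) (u > 0 toward emitter).
Rearranging, u = v · (f₂ − f₀)/(f₂ + f₀) = 1525 × -0.0158/11.6562 ≈ -2.07 m/s.
So the scatterer in a fluid is moving at 2.07 m/s away from the emitter.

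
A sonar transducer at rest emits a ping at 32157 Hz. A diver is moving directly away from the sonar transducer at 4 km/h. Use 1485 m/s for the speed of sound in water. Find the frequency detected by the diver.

32133 Hz

4 km/h = 1.111 m/s.
Moving observer, stationary source: f' = f · (v − v_o)/v.
f' = 32157 × (1485 − 1.111)/1485 = 32157 × 1483.9/1485 ≈ 32133 Hz.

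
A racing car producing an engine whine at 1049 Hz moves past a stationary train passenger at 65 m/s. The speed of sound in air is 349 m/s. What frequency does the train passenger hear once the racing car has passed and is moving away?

Receding: f₂ = f · v/(v + v_s) = 1049 × 349/414 ≈ 884 Hz.

884 Hz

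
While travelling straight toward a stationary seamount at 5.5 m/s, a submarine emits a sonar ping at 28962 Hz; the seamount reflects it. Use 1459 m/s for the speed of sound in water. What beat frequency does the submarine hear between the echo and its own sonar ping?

219 Hz

The seamount receives the sound from a moving source: f₁ = f₀ · v/(v − v_e) = 28962 × 1459/1453.5 ≈ 29072 Hz.
On the return leg the submarine is a moving observer: f₂ = f₁ · (v + v_e)/v = 29072 × 1464.5/1459 ≈ 29181 Hz.
Beat against the emitted tone: |f₂ − f₀| = 2v_e·f₀/(v − v_e) = 2 × 5.5 × 28962/1453.5 ≈ 219 Hz.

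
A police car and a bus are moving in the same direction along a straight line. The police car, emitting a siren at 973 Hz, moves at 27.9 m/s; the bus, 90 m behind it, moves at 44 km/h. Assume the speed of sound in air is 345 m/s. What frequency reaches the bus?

932 Hz

44 km/h = 12.22 m/s.
The bus is behind, so the police car is moving away from it while the bus is moving toward the police car.
Both move, so f' = f · (v + v_o)/(v + v_s).
f' = 973 × (345 + 12.22)/(345 + 27.9) = 973 × 357.22/372.9 ≈ 932 Hz.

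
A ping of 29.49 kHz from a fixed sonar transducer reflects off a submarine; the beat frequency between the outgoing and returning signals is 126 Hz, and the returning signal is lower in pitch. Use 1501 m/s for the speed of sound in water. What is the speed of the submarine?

3.2 m/s

Double Doppler shift off a moving reflector: f₂ = f₀ · (v + u)/(v − u) (u > 0 toward emitter).
Returning signal is lower, so f₂ = f₀ − Δf = 29490 − 126 = 29364 Hz.
Rearranging, u = v · (f₂ − f₀)/(f₂ + f₀) = 1501 × -126/58854 ≈ -3.2 m/s.
So the submarine is moving at 3.2 m/s away from the emitter.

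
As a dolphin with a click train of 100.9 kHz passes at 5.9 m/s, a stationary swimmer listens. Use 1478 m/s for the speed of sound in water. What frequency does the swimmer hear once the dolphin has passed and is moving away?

100.5 kHz

Receding: f₂ = f · v/(v + v_s) = 100.9 × 1478/1483.9 ≈ 100.5 kHz.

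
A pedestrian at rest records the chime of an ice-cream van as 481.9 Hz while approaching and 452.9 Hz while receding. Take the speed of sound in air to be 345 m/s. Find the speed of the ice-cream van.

f₁/f₂ = (v + v_s)/(v − v_s), so v_s = v · (f₁ − f₂)/(f₁ + f₂).
v_s = 345 × (481.9 − 452.9)/(481.9 + 452.9) = 345 × 29.0/934.8 ≈ 10.7 m/s.

10.7 m/s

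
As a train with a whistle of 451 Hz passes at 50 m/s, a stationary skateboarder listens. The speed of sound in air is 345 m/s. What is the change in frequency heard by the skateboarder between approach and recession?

134 Hz

Approaching: f₁ = f · v/(v − v_s) = 451 × 345/295 ≈ 527 Hz.
Receding: f₂ = f · v/(v + v_s) = 451 × 345/395 ≈ 394 Hz.
Drop: f₁ − f₂ = 2f·v·v_s/(v² − v_s²) = 2 × 451 × 345 × 50/(345² − 50²) ≈ 134 Hz.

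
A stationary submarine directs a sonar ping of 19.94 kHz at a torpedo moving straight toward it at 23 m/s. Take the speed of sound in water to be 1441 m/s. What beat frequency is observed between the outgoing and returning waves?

The torpedo first receives the wave as a moving observer: f₁ = f₀ · (v + u)/v = 19.94 × (1441 + 23)/1441 ≈ 20.258 kHz.
On reflection it acts as a source moving toward the stationary detector: f₂ = f₁ · v/(v − u) = 20.258 × 1441/1418 ≈ 20.587 kHz.
Beat frequency (with f₀ = 19940 Hz): |f₂ − f₀| = 2u·f₀/(v − u) = 2 × 23 × 19940/1418 ≈ 647 Hz.

647 Hz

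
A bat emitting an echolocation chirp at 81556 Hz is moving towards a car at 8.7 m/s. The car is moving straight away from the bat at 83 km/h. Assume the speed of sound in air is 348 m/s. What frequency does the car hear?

83 km/h = 23.06 m/s.
General Doppler shift: f' = f · (v − v_o)/(v − v_s).
f' = 81556 × (348 − 23.06)/(348 − 8.7) = 81556 × 324.94/339.3 ≈ 78105 Hz.

78105 Hz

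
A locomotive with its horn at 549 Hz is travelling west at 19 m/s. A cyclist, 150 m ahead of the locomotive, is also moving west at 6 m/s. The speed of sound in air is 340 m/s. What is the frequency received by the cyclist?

571 Hz

The cyclist is ahead, so the locomotive is moving toward it while the cyclist is moving away from the locomotive.
Both move, so f' = f · (v − v_o)/(v − v_s).
f' = 549 × (340 − 6)/(340 − 19) = 549 × 334/321 ≈ 571 Hz.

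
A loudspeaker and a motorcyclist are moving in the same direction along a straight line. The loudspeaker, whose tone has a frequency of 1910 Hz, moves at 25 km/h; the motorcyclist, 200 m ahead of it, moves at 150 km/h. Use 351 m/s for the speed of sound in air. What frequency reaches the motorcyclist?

1717 Hz

25 km/h = 6.944 m/s; 150 km/h = 41.67 m/s.
The motorcyclist is ahead, so the loudspeaker is moving toward it while the motorcyclist is moving away from the loudspeaker.
Both move, so f' = f · (v − v_o)/(v − v_s).
f' = 1910 × (351 − 41.67)/(351 − 6.944) = 1910 × 309.33/344.06 ≈ 1717 Hz.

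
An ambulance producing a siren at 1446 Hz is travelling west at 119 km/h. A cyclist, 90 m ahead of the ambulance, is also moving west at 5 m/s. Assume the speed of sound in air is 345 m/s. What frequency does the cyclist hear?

1576 Hz

119 km/h = 33.06 m/s.
The cyclist is ahead, so the ambulance is moving toward it while the cyclist is moving away from the ambulance.
General Doppler shift: f' = f · (v − v_o)/(v − v_s).
f' = 1446 × (345 − 5)/(345 − 33.06) = 1446 × 340/311.94 ≈ 1576 Hz.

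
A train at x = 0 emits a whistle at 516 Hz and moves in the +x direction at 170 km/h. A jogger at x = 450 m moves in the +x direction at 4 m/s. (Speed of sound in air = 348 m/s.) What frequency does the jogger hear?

170 km/h = 47.22 m/s.
The observer lies on the +x side, so the source is heading toward the observer and the observer is heading away from the source.
General Doppler shift: f' = f · (v − v_o)/(v − v_s).
f' = 516 × (348 − 4)/(348 − 47.22) = 516 × 344/300.78 ≈ 590 Hz.

590 Hz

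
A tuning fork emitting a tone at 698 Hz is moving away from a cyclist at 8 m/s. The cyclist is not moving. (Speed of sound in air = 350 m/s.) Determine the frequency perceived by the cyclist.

Moving source, stationary observer: f' = f · v/(v + v_s) since the source is receding.
f' = 698 × 350/(350 + 8) = 698 × 350/358 ≈ 682 Hz.

682 Hz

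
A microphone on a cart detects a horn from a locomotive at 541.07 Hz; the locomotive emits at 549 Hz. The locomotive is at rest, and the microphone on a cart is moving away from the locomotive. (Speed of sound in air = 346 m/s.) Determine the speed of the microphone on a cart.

f' = f · (v − v_o)/v ⇒ v_o = v · |f'/f − 1|.
v_o = 346 × |541.07/549 − 1| = 346 × 0.01444 ≈ 5.0 m/s.

5.0 m/s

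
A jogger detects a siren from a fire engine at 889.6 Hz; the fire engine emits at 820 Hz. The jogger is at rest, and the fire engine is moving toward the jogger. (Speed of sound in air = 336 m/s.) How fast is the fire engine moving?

f' = f · v/(v − v_s) ⇒ v_s = v · |1 − f/f'|.
v_s = 336 × |1 − 820/889.6| = 336 × 0.07824 ≈ 26 m/s.

26 m/s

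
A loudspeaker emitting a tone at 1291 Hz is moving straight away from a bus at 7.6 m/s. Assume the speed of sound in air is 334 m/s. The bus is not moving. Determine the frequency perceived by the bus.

1262 Hz

Only the source moves, away from the listener, so f' = f · v/(v + v_s).
f' = 1291 × 334/(334 + 7.6) = 1291 × 334/341.6 ≈ 1262 Hz.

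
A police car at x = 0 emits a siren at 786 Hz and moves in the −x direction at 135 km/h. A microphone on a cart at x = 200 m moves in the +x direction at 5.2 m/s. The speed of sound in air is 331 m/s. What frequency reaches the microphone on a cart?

135 km/h = 37.5 m/s.
The observer lies on the +x side, so the source is heading away from the observer and the observer is heading away from the source.
With source receding and observer receding, f' = f · (v − v_o)/(v + v_s).
f' = 786 × (331 − 5.2)/(331 + 37.5) = 786 × 325.8/368.5 ≈ 695 Hz.

695 Hz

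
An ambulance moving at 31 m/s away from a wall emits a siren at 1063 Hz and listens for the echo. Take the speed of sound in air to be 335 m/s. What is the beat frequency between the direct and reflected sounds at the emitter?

The wall receives the sound from a moving source: f₁ = f₀ · v/(v + v_e) = 1063 × 335/366 ≈ 973.0 Hz.
On the return leg the ambulance is a moving observer: f₂ = f₁ · (v − v_e)/v = 973.0 × 304/335 ≈ 882.9 Hz.
Equivalently f₂ = f₀ · (v − v_e)/(v + v_e).
Beat against the emitted tone: |f₂ − f₀| = 2v_e·f₀/(v + v_e) = 2 × 31 × 1063/366 ≈ 180 Hz.

180 Hz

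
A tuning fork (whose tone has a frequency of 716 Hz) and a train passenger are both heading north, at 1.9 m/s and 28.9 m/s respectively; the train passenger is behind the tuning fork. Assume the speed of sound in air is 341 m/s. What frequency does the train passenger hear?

772 Hz

The train passenger is behind, so the tuning fork is moving away from it while the train passenger is moving toward the tuning fork.
With source receding and observer approaching, f' = f · (v + v_o)/(v + v_s).
f' = 716 × (341 + 28.9)/(341 + 1.9) = 716 × 369.9/342.9 ≈ 772 Hz.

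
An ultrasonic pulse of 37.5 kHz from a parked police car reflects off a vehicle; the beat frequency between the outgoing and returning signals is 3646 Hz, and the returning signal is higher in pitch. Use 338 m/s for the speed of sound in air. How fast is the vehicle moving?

Double Doppler shift off a moving reflector: f₂ = f₀ · (v + u)/(v − u) (u > 0 toward emitter).
Returning signal is higher, so f₂ = f₀ + Δf = 37500 + 3646 = 41146 Hz.
Rearranging, u = v · (f₂ − f₀)/(f₂ + f₀) = 338 × 3646/78646 ≈ 15.7 m/s.
So the vehicle is moving at 15.7 m/s toward the emitter.

15.7 m/s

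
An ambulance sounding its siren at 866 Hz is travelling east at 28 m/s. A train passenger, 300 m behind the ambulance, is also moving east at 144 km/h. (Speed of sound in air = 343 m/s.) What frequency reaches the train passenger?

894 Hz

144 km/h = 40 m/s.
The train passenger is behind, so the ambulance is moving away from it while the train passenger is moving toward the ambulance.
General Doppler shift: f' = f · (v + v_o)/(v + v_s).
f' = 866 × (343 + 40)/(343 + 28) = 866 × 383/371 ≈ 894 Hz.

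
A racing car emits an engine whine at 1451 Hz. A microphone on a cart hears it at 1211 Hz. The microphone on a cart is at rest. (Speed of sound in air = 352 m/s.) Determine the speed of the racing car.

70 m/s

f' < f, so the racing car is receding.
f' = f · v/(v + v_s) ⇒ v_s = v · |1 − f/f'|.
v_s = 352 × |1 − 1451/1211| = 352 × 0.1982 ≈ 70 m/s.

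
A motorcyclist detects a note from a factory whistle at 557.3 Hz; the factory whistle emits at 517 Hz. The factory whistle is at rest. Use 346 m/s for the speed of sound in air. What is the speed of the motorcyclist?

27 m/s

f' > f, so the motorcyclist is approaching.
f' = f · (v + v_o)/v ⇒ v_o = v · |f'/f − 1|.
v_o = 346 × |557.3/517 − 1| = 346 × 0.07795 ≈ 27 m/s.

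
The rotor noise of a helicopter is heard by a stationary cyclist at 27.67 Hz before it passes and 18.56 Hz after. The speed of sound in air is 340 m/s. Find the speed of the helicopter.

67 m/s

f₁/f₂ = (v + v_s)/(v − v_s), so v_s = v · (f₁ − f₂)/(f₁ + f₂).
v_s = 340 × (27.67 − 18.56)/(27.67 + 18.56) = 340 × 9.11/46.23 ≈ 67 m/s.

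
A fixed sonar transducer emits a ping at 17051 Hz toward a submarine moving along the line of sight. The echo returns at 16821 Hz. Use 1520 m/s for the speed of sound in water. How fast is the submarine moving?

10.3 m/s

Double Doppler shift off a moving reflector: f₂ = f₀ · (v + u)/(v − u) (u > 0 toward emitter).
Rearranging, u = v · (f₂ − f₀)/(f₂ + f₀) = 1520 × -230/33872 ≈ -10.3 m/s.
So the submarine is moving at 10.3 m/s away from the emitter.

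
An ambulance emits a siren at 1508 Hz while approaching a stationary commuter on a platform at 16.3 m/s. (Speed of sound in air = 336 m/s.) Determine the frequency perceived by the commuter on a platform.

Only the source moves, toward the listener, so f' = f · v/(v − v_s).
f' = 1508 × 336/(336 − 16.3) = 1508 × 336/319.7 ≈ 1585 Hz.

1585 Hz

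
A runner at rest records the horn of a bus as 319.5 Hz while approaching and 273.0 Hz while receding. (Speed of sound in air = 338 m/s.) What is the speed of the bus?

f₁/f₂ = (v + v_s)/(v − v_s), so v_s = v · (f₁ − f₂)/(f₁ + f₂).
v_s = 338 × (319.5 − 273.0)/(319.5 + 273.0) = 338 × 46.5/592.5 ≈ 27 m/s.

27 m/s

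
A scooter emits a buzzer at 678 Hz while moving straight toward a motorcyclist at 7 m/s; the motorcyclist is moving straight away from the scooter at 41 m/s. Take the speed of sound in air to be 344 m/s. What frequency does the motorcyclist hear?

With source approaching and observer receding, f' = f · (v − v_o)/(v − v_s).
f' = 678 × (344 − 41)/(344 − 7) = 678 × 303/337 ≈ 610 Hz.

610 Hz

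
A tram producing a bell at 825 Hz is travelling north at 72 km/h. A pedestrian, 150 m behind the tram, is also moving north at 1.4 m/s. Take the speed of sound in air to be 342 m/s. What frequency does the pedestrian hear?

72 km/h = 20 m/s.
The pedestrian is behind, so the tram is moving away from it while the pedestrian is moving toward the tram.
General Doppler shift: f' = f · (v + v_o)/(v + v_s).
f' = 825 × (342 + 1.4)/(342 + 20) = 825 × 343.4/362 ≈ 783 Hz.

783 Hz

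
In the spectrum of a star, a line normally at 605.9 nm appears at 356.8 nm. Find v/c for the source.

λ'/λ₀ = 0.5889 < 1 (blueshift), so the source is approaching.
λ'/λ₀ = √((1 − β)/(1 + β)) for an approaching source ⇒ β = (1 − r²)/(1 + r²) with r = λ'/λ₀.
β = (1 − 0.3468)/(1 + 0.3468) ≈ 0.485.

0.485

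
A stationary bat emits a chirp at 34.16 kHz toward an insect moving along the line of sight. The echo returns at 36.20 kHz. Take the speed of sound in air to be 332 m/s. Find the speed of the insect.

Double Doppler shift off a moving reflector: f₂ = f₀ · (v + u)/(v − u) (u > 0 toward emitter).
Rearranging, u = v · (f₂ − f₀)/(f₂ + f₀) = 332 × 2.04/70.36 ≈ 9.6 m/s.
So the insect is moving at 9.6 m/s toward the emitter.

9.6 m/s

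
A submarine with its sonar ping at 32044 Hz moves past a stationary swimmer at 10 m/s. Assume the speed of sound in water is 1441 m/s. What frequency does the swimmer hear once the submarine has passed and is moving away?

31823 Hz

Receding: f₂ = f · v/(v + v_s) = 32044 × 1441/1451 ≈ 31823 Hz.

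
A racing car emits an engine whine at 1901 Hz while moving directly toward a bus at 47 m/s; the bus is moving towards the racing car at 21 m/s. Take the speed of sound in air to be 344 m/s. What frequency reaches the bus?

With source approaching and observer approaching, f' = f · (v + v_o)/(v − v_s).
f' = 1901 × (344 + 21)/(344 − 47) = 1901 × 365/297 ≈ 2336 Hz.

2336 Hz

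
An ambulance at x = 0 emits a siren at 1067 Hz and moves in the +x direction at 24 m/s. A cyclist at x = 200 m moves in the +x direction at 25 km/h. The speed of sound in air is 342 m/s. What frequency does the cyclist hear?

1124 Hz

25 km/h = 6.944 m/s.
The observer lies on the +x side, so the source is heading toward the observer and the observer is heading away from the source.
General Doppler shift: f' = f · (v − v_o)/(v − v_s).
f' = 1067 × (342 − 6.944)/(342 − 24) = 1067 × 335.06/318 ≈ 1124 Hz.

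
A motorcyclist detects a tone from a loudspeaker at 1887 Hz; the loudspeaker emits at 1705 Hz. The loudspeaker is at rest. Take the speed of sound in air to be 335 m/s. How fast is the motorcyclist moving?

36 m/s

f' > f, so the motorcyclist is approaching.
f' = f · (v + v_o)/v ⇒ v_o = v · |f'/f − 1|.
v_o = 335 × |1887/1705 − 1| = 335 × 0.1067 ≈ 36 m/s.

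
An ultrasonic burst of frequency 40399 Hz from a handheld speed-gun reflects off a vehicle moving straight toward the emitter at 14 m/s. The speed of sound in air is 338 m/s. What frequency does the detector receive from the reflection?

At the vehicle (a moving observer), f₁ = f₀ · (v + u)/v = 40399 × 352/338 ≈ 42072 Hz.
On reflection it acts as a source moving toward the stationary detector: f₂ = f₁ · v/(v − u) = 42072 × 338/324 ≈ 43890 Hz.

43890 Hz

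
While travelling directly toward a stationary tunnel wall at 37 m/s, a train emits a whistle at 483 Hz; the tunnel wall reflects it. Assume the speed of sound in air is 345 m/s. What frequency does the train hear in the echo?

The tunnel wall receives the sound from a moving source: f₁ = f₀ · v/(v − v_e) = 483 × 345/308 ≈ 541 Hz.
On the return leg the train is a moving observer: f₂ = f₁ · (v + v_e)/v = 541 × 382/345 ≈ 599 Hz.
Equivalently f₂ = f₀ · (v + v_e)/(v − v_e).

599 Hz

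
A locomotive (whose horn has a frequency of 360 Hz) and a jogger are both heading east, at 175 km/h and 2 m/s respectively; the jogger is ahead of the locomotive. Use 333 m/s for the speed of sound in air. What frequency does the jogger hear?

175 km/h = 48.61 m/s.
The jogger is ahead, so the locomotive is moving toward it while the jogger is moving away from the locomotive.
With source approaching and observer receding, f' = f · (v − v_o)/(v − v_s).
f' = 360 × (333 − 2)/(333 − 48.61) = 360 × 331/284.39 ≈ 419 Hz.

419 Hz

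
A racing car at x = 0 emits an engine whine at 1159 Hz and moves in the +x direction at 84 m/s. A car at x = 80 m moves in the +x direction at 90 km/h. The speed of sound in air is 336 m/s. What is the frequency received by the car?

90 km/h = 25 m/s.
The observer lies on the +x side, so the source is heading toward the observer and the observer is heading away from the source.
General Doppler shift: f' = f · (v − v_o)/(v − v_s).
f' = 1159 × (336 − 25)/(336 − 84) = 1159 × 311/252 ≈ 1430 Hz.

1430 Hz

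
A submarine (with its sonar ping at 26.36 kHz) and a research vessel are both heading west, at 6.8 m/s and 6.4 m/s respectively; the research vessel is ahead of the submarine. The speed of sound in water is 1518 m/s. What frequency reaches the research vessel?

The research vessel is ahead, so the submarine is moving toward it while the research vessel is moving away from the submarine.
Both move, so f' = f · (v − v_o)/(v − v_s).
f' = 26.36 × (1518 − 6.4)/(1518 − 6.8) = 26.36 × 1511.6/1511.2 ≈ 26.4 kHz.

26.4 kHz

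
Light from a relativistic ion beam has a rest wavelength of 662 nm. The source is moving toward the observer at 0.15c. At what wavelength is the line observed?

Relativistic Doppler for wavelength: λ' = λ₀ · √((1 − β)/(1 + β)).
λ' = 662 × √(0.8500/1.1500) = 662 × 0.85973 ≈ 569.1 nm.

569.1 nm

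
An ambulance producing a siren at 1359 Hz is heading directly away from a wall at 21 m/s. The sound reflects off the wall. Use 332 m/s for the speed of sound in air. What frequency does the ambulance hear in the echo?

1197 Hz

The wall receives the sound from a moving source: f₁ = f₀ · v/(v + v_e) = 1359 × 332/353 ≈ 1278 Hz.
On the return leg the ambulance is a moving observer: f₂ = f₁ · (v − v_e)/v = 1278 × 311/332 ≈ 1197 Hz.
Equivalently f₂ = f₀ · (v − v_e)/(v + v_e).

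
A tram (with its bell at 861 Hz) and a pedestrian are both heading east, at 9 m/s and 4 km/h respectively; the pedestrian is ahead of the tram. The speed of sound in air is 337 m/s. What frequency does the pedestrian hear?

882 Hz

4 km/h = 1.111 m/s.
The pedestrian is ahead, so the tram is moving toward it while the pedestrian is moving away from the tram.
General Doppler shift: f' = f · (v − v_o)/(v − v_s).
f' = 861 × (337 − 1.111)/(337 − 9) = 861 × 335.89/328 ≈ 882 Hz.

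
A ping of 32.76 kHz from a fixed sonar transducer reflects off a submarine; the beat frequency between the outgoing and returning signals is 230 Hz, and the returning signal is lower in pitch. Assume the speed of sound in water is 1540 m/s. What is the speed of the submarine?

Double Doppler shift off a moving reflector: f₂ = f₀ · (v + u)/(v − u) (u > 0 toward emitter).
Returning signal is lower, so f₂ = f₀ − Δf = 32760 − 230 = 32530 Hz.
Rearranging, u = v · (f₂ − f₀)/(f₂ + f₀) = 1540 × -230/65290 ≈ -5.4 m/s.
So the submarine is moving at 5.4 m/s away from the emitter.

5.4 m/s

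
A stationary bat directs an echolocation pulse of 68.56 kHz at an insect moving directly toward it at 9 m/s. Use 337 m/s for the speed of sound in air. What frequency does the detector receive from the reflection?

72.3 kHz

At the insect (a moving observer), f₁ = f₀ · (v + u)/v = 68.56 × 346/337 ≈ 70.4 kHz.
The reflection then acts as a moving source: f₂ = f₁ · v/(v − u) ≈ 72.3 kHz.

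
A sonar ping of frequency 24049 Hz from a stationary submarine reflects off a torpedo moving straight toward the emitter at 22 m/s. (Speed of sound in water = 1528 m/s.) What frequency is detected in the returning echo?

24752 Hz

At the torpedo (a moving observer), f₁ = f₀ · (v + u)/v = 24049 × 1550/1528 ≈ 24395 Hz.
The reflection then acts as a moving source: f₂ = f₁ · v/(v − u) ≈ 24752 Hz.
Equivalently f₂ = f₀ · (v + u)/(v − u).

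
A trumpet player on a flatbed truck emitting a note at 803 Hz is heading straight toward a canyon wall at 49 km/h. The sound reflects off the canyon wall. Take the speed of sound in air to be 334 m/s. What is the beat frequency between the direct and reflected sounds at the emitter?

68 Hz

49 km/h = 13.61 m/s.
The canyon wall receives the sound from a moving source: f₁ = f₀ · v/(v − v_e) = 803 × 334/320.39 ≈ 837.1 Hz.
On the return leg the trumpet player on a flatbed truck is a moving observer: f₂ = f₁ · (v + v_e)/v = 837.1 × 347.61/334 ≈ 871.2 Hz.
Equivalently f₂ = f₀ · (v + v_e)/(v − v_e).
Beat against the emitted tone: |f₂ − f₀| = 2v_e·f₀/(v − v_e) = 2 × 13.61 × 803/320.39 ≈ 68 Hz.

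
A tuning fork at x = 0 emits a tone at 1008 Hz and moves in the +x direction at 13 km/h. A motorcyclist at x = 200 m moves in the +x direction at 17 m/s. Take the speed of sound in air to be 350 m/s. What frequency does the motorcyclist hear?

969 Hz

13 km/h = 3.611 m/s.
The observer lies on the +x side, so the source is heading toward the observer and the observer is heading away from the source.
With source approaching and observer receding, f' = f · (v − v_o)/(v − v_s).
f' = 1008 × (350 − 17)/(350 − 3.611) = 1008 × 333/346.39 ≈ 969 Hz.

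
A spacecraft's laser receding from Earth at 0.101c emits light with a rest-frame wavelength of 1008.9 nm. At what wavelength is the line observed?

Relativistic Doppler for wavelength: λ' = λ₀ · √((1 + β)/(1 − β)).
λ' = 1008.9 × √(1.1010/0.8990) = 1008.9 × 1.10666 ≈ 1116.5 nm.

1116.5 nm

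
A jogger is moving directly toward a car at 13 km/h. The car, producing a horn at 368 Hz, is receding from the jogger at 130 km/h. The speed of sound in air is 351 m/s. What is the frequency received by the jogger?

130 km/h = 36.11 m/s; 13 km/h = 3.611 m/s.
General Doppler shift: f' = f · (v + v_o)/(v + v_s).
f' = 368 × (351 + 3.611)/(351 + 36.11) = 368 × 354.61/387.11 ≈ 337 Hz.

337 Hz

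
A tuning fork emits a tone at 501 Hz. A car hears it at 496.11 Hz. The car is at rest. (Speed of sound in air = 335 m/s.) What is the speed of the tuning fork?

3.3 m/s

f' < f, so the tuning fork is receding.
f' = f · v/(v + v_s) ⇒ v_s = v · |1 − f/f'|.
v_s = 335 × |1 − 501/496.11| = 335 × 0.009857 ≈ 3.3 m/s.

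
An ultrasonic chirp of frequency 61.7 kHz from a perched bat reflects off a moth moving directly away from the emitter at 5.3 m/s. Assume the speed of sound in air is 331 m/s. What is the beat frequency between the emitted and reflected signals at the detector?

At the moth (a moving observer), f₁ = f₀ · (v − u)/v = 61.7 × 325.7/331 ≈ 60.712 kHz.
The reflection then acts as a moving source: f₂ = f₁ · v/(v + u) ≈ 59.755 kHz.
Beat frequency (with f₀ = 61700 Hz): |f₂ − f₀| = 2u·f₀/(v + u) = 2 × 5.3 × 61700/336.3 ≈ 1945 Hz.

1945 Hz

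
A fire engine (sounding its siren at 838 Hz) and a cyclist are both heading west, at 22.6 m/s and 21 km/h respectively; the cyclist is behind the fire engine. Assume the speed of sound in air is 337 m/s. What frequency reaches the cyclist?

799 Hz

21 km/h = 5.833 m/s.
The cyclist is behind, so the fire engine is moving away from it while the cyclist is moving toward the fire engine.
General Doppler shift: f' = f · (v + v_o)/(v + v_s).
f' = 838 × (337 + 5.833)/(337 + 22.6) = 838 × 342.83/359.6 ≈ 799 Hz.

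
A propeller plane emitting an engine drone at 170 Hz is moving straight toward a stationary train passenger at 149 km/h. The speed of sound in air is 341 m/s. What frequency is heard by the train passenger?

193 Hz

149 km/h = 41.39 m/s.
Only the source moves, toward the listener, so f' = f · v/(v − v_s).
f' = 170 × 341/(341 − 41.39) = 170 × 341/299.6 ≈ 193 Hz.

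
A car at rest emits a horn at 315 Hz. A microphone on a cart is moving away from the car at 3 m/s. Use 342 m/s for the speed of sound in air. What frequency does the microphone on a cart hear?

Moving observer, stationary source: f' = f · (v − v_o)/v.
f' = 315 × (342 − 3)/342 = 315 × 339/342 ≈ 312 Hz.

312 Hz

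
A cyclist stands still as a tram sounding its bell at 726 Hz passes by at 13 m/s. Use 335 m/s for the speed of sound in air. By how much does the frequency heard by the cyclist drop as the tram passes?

Approaching: f₁ = f · v/(v − v_s) = 726 × 335/322 ≈ 755.3 Hz.
Receding: f₂ = f · v/(v + v_s) = 726 × 335/348 ≈ 698.9 Hz.
Drop: f₁ − f₂ = 2f·v·v_s/(v² − v_s²) = 2 × 726 × 335 × 13/(335² − 13²) ≈ 56.4 Hz.

56.4 Hz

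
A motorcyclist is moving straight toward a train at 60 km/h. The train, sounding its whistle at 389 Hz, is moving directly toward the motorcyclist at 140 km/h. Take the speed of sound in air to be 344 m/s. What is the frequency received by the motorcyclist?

140 km/h = 38.89 m/s; 60 km/h = 16.67 m/s.
General Doppler shift: f' = f · (v + v_o)/(v − v_s).
f' = 389 × (344 + 16.67)/(344 − 38.89) = 389 × 360.67/305.11 ≈ 460 Hz.

460 Hz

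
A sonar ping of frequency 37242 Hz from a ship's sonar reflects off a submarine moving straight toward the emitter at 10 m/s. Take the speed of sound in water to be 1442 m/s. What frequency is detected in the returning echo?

37762 Hz

At the submarine (a moving observer), f₁ = f₀ · (v + u)/v = 37242 × 1452/1442 ≈ 37500 Hz.
On reflection it acts as a source moving toward the stationary detector: f₂ = f₁ · v/(v − u) = 37500 × 1442/1432 ≈ 37762 Hz.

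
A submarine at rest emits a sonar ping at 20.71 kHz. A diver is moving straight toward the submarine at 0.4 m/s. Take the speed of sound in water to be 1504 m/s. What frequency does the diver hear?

20.7 kHz

Moving observer, stationary source: f' = f · (v + v_o)/v.
f' = 20.71 × (1504 + 0.4)/1504 = 20.71 × 1504.4/1504 ≈ 20.7 kHz.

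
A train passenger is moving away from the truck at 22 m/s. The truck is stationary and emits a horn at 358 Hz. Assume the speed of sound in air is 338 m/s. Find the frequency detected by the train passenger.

335 Hz

Moving observer, stationary source: f' = f · (v − v_o)/v.
f' = 358 × (338 − 22)/338 = 358 × 316/338 ≈ 335 Hz.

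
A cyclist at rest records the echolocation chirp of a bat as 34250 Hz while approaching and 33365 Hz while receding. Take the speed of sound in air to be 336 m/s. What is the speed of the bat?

f₁/f₂ = (v + v_s)/(v − v_s), so v_s = v · (f₁ − f₂)/(f₁ + f₂).
v_s = 336 × (34250 − 33365)/(34250 + 33365) = 336 × 885/67615 ≈ 4.4 m/s.

4.4 m/s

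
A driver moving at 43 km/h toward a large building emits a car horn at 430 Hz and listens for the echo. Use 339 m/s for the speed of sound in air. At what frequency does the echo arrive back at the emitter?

43 km/h = 11.94 m/s.
The large building receives the sound from a moving source: f₁ = f₀ · v/(v − v_e) = 430 × 339/327.06 ≈ 446 Hz.
On the return leg the driver is a moving observer: f₂ = f₁ · (v + v_e)/v = 446 × 350.94/339 ≈ 461 Hz.

461 Hz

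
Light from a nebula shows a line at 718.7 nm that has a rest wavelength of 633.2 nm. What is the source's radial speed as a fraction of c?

λ'/λ₀ = 1.1350 > 1 (redshift), so the source is receding.
λ'/λ₀ = √((1 + β)/(1 − β)) for a receding source ⇒ β = (r² − 1)/(r² + 1) with r = λ'/λ₀.
β = (1.2883 − 1)/(1.2883 + 1) ≈ 0.126.

0.126c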